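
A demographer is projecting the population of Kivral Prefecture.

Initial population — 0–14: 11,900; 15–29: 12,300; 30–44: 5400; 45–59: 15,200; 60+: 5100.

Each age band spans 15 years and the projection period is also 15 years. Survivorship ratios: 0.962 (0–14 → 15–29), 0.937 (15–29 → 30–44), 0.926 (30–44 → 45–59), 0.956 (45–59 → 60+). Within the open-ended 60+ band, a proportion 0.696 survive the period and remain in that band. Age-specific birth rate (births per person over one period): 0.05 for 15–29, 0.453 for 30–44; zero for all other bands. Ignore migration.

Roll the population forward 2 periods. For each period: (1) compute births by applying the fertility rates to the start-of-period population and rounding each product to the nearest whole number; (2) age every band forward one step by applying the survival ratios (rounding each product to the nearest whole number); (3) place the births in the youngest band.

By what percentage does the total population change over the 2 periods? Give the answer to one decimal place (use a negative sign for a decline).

[period 1]
Births: 12300 × 0.05 = 615, 5400 × 0.453 = 2446 ⇒ total 3061
15–29: 11900 × 0.962 = 11448
30–44: 12300 × 0.937 = 11525
45–59: 5400 × 0.926 = 5000
60+: 15200 × 0.956 + 5100 × 0.696 = 14531 + 3550 = 18081
Population now: 0–14=3061, 15–29=11448, 30–44=11525, 45–59=5000, 60+=18081
[period 2]
Births: 11448 × 0.05 = 572, 11525 × 0.453 = 5221 ⇒ total 5793
15–29: 3061 × 0.962 = 2945
30–44: 11448 × 0.937 = 10727
45–59: 11525 × 0.926 = 10672
60+: 5000 × 0.956 + 18081 × 0.696 = 4780 + 12584 = 17364
Population now: 0–14=5793, 15–29=2945, 30–44=10727, 45–59=10672, 60+=17364
Total: 49900 → 47501; change = -2399; percentage change = -4.8%

-4.8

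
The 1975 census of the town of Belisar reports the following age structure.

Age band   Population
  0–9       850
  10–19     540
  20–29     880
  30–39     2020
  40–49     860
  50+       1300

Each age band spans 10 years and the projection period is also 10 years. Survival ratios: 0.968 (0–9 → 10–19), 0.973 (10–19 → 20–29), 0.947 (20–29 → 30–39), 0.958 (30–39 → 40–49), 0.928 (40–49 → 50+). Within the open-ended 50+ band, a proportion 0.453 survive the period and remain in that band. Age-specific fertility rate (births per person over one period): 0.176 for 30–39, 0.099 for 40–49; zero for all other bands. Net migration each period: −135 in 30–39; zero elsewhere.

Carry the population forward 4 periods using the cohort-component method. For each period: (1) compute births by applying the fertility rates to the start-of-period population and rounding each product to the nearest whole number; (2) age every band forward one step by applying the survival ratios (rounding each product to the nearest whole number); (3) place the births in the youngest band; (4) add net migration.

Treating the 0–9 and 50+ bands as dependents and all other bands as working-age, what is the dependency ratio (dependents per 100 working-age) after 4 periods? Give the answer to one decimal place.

(Groups numbered youngest = 1 to oldest = 6.)
Period 1:
Births: 2020 × 0.176 = 356 ; 860 × 0.099 = 85 → 441
Group 2: 850 × 0.968 = 823
Group 3: 540 × 0.973 = 525
Group 4: 880 × 0.947 = 833
Group 5: 2020 × 0.958 = 1935
Group 6: 860 × 0.928 + 1300 × 0.453 = 798 + 589 = 1387
Net migration: Group 4 − 135 → 698
→ [441, 823, 525, 698, 1935, 1387]
Period 2:
Births: 698 × 0.176 = 123 ; 1935 × 0.099 = 192 → 315
Group 2: 441 × 0.968 = 427
Group 3: 823 × 0.973 = 801
Group 4: 525 × 0.947 = 497
Group 5: 698 × 0.958 = 669
Group 6: 1935 × 0.928 + 1387 × 0.453 = 1796 + 628 = 2424
Net migration: Group 4 − 135 → 362
→ [315, 427, 801, 362, 669, 2424]
Period 3:
Births: 362 × 0.176 = 64 ; 669 × 0.099 = 66 → 130
Group 2: 315 × 0.968 = 305
Group 3: 427 × 0.973 = 415
Group 4: 801 × 0.947 = 759
Group 5: 362 × 0.958 = 347
Group 6: 669 × 0.928 + 2424 × 0.453 = 621 + 1098 = 1719
Net migration: Group 4 − 135 → 624
→ [130, 305, 415, 624, 347, 1719]
Period 4:
Births: 624 × 0.176 = 110 ; 347 × 0.099 = 34 → 144
Group 2: 130 × 0.968 = 126
Group 3: 305 × 0.973 = 297
Group 4: 415 × 0.947 = 393
Group 5: 624 × 0.958 = 598
Group 6: 347 × 0.928 + 1719 × 0.453 = 322 + 779 = 1101
Net migration: Group 4 − 135 → 258
→ [144, 126, 297, 258, 598, 1101]
Dependents (band 0–9 + band 50+) = 144 + 1101 = 1245; working-age = 1279; ratio = 1245/1279 × 100 = 97.3

97.3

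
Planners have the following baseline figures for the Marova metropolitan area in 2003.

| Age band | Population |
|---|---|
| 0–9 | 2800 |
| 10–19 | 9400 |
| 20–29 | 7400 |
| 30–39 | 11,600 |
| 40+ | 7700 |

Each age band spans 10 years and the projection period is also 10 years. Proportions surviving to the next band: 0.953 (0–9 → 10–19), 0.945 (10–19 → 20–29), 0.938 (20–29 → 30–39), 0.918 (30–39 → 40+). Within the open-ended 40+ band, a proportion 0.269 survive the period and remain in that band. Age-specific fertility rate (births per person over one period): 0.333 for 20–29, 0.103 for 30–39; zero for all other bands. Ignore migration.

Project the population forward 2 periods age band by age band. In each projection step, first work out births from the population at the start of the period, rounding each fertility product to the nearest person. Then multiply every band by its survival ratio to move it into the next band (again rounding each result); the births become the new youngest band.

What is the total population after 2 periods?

[period 1]
Births: 7400 × 0.333 = 2464, 11600 × 0.103 = 1195 ⇒ total 3659
10–19: 2800 × 0.953 = 2668
20–29: 9400 × 0.945 = 8883
30–39: 7400 × 0.938 = 6941
40+: 11600 × 0.918 + 7700 × 0.269 = 10649 + 2071 = 12720
End of period: [3659, 2668, 8883, 6941, 12720]
[period 2]
Births: 8883 × 0.333 = 2958, 6941 × 0.103 = 715 ⇒ total 3673
10–19: 3659 × 0.953 = 3487
20–29: 2668 × 0.945 = 2521
30–39: 8883 × 0.938 = 8332
40+: 6941 × 0.918 + 12720 × 0.269 = 6372 + 3422 = 9794
End of period: [3673, 3487, 2521, 8332, 9794]
Total after period 2: 3673 + 3487 + 2521 + 8332 + 9794 = 27807

27807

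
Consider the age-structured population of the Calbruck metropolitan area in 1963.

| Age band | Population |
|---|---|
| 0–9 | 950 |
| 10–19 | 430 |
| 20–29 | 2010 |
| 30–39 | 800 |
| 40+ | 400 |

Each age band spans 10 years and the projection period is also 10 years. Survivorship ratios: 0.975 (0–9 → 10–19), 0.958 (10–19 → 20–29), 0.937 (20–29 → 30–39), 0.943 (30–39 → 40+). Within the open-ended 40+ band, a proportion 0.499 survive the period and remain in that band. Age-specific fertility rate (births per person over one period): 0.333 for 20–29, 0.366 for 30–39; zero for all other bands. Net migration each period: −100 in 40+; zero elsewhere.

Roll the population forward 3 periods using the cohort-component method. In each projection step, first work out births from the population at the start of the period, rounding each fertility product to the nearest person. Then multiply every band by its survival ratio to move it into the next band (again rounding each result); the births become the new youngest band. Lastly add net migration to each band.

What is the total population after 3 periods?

Numbering the bands 1..5 from youngest to oldest:
[period 1]
Births: 2010 × 0.333 = 669  |  800 × 0.366 = 293 — total 962
Band 2: 950 × 0.975 = 926
Band 3: 430 × 0.958 = 412
Band 4: 2010 × 0.937 = 1883
Band 5: 800 × 0.943 + 400 × 0.499 = 754 + 200 = 954
Net migration: Band 5 − 100 → 854
Giving 962 / 926 / 412 / 1883 / 854.
[period 2]
Births: 412 × 0.333 = 137  |  1883 × 0.366 = 689 — total 826
Band 2: 962 × 0.975 = 938
Band 3: 926 × 0.958 = 887
Band 4: 412 × 0.937 = 386
Band 5: 1883 × 0.943 + 854 × 0.499 = 1776 + 426 = 2202
Net migration: Band 5 − 100 → 2102
Giving 826 / 938 / 887 / 386 / 2102.
[period 3]
Births: 887 × 0.333 = 295  |  386 × 0.366 = 141 — total 436
Band 2: 826 × 0.975 = 805
Band 3: 938 × 0.958 = 899
Band 4: 887 × 0.937 = 831
Band 5: 386 × 0.943 + 2102 × 0.499 = 364 + 1049 = 1413
Net migration: Band 5 − 100 → 1313
Giving 436 / 805 / 899 / 831 / 1313.
Total after period 3: 436 + 805 + 899 + 831 + 1313 = 4284

4284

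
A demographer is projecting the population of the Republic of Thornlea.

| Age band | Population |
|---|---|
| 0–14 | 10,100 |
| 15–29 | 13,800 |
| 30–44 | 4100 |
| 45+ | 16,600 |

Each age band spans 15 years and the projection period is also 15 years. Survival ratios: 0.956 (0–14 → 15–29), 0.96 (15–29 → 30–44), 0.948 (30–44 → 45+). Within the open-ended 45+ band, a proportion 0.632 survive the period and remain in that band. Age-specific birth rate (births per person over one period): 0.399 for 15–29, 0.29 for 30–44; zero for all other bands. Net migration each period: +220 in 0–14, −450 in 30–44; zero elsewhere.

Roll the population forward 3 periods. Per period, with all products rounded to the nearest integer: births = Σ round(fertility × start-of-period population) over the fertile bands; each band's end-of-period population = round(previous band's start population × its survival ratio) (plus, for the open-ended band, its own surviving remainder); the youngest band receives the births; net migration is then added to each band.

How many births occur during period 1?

Let group 1 be 0–14 through group 4 = 45+.
Period 1:
Births: 13800 × 0.399 = 5506 ; 4100 × 0.29 = 1189 → 6695
Group 2: 10100 × 0.956 = 9656
Group 3: 13800 × 0.96 = 13248
Group 4: 4100 × 0.948 + 16600 × 0.632 = 3887 + 10491 = 14378
Net migration: Group 1 + 220 → 6915; Group 3 − 450 → 12798
→ [6915, 9656, 12798, 14378]

6695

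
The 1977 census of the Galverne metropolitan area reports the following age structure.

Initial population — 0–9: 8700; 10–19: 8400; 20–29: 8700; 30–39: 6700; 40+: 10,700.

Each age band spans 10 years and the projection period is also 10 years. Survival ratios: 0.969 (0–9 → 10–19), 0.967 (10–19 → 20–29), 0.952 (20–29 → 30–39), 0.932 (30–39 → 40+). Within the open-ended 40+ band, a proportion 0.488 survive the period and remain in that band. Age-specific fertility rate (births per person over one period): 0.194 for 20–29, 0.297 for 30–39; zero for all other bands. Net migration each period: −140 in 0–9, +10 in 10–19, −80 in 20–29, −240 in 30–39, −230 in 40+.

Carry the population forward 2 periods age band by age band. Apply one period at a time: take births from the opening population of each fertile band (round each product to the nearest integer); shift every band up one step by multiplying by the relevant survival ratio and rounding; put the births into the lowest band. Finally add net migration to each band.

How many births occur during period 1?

3678

Period 1:
Births: 8700 × 0.194 = 1688 ; 6700 × 0.297 = 1990 → total 3678
10–19: 8700 × 0.969 = 8430
20–29: 8400 × 0.967 = 8123
30–39: 8700 × 0.952 = 8282
40+: 6700 × 0.932 + 10700 × 0.488 = 6244 + 5222 = 11466
Net migration: 0–9 − 140 → 3538; 10–19 + 10 → 8440; 20–29 − 80 → 8043; 30–39 − 240 → 8042; 40+ − 230 → 11236
Giving 3538 / 8440 / 8043 / 8042 / 11236.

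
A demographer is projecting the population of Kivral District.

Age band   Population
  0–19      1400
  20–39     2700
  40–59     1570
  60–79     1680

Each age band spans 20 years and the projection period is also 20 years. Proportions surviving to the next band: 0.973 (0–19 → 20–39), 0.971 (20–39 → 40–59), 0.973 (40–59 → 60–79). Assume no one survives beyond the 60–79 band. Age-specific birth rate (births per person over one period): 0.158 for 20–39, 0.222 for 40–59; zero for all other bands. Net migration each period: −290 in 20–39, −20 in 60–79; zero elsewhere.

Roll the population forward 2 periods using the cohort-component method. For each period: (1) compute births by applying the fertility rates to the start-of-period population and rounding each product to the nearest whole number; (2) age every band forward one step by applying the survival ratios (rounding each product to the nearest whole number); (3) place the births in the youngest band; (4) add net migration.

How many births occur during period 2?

Numbering the bands 1..4 from youngest to oldest:
Period 1:
Births: 2700 × 0.158 = 427, 1570 × 0.222 = 349 → 776
Band 2: 1400 × 0.973 = 1362
Band 3: 2700 × 0.971 = 2622
Band 4: 1570 × 0.973 = 1528
Net migration: Band 2 − 290 → 1072; Band 4 − 20 → 1508
Giving 776 / 1072 / 2622 / 1508.
Period 2:
Births: 1072 × 0.158 = 169, 2622 × 0.222 = 582 → 751
Band 2: 776 × 0.973 = 755
Band 3: 1072 × 0.971 = 1041
Band 4: 2622 × 0.973 = 2551
Net migration: Band 2 − 290 → 465; Band 4 − 20 → 2531
Giving 751 / 465 / 1041 / 2531.

751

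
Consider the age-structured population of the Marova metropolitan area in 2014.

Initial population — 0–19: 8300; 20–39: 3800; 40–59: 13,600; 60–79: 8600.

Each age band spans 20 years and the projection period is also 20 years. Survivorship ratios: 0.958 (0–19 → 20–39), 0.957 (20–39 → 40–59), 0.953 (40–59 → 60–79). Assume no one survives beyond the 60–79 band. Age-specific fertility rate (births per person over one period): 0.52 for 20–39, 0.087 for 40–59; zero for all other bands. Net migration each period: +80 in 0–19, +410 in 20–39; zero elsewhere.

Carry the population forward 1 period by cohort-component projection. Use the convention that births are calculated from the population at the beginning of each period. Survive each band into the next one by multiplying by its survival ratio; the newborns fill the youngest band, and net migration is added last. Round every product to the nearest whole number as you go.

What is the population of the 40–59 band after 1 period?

3637

[period 1]
Births: 3800 * 0.52 = 1976 ; 13600 * 0.087 = 1183 — total 3159
20–39: 8300 * 0.958 = 7951
40–59: 3800 * 0.957 = 3637
60–79: 13600 * 0.953 = 12961
Net migration: 0–19 + 80 → 3239; 20–39 + 410 → 8361
→ [3239, 8361, 3637, 12961]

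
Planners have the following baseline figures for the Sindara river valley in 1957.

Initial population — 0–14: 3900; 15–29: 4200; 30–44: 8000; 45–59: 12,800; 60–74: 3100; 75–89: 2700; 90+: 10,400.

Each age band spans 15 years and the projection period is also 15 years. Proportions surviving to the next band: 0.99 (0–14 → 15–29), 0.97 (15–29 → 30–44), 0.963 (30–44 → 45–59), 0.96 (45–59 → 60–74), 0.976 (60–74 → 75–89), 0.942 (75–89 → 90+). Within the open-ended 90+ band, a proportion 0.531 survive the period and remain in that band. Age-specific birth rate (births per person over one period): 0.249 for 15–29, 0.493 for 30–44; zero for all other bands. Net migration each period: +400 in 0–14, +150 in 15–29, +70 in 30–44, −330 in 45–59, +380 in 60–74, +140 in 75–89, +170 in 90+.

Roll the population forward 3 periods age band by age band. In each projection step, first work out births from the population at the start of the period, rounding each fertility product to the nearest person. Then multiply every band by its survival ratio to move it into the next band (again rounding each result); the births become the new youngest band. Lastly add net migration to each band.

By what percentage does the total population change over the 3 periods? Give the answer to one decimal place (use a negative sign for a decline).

(Bands numbered youngest = 1 to oldest = 7.)
— Period 1 —
Births: 4200 * 0.249 = 1046, 8000 * 0.493 = 3944 — total 4990
Band 2: 3900 * 0.99 = 3861
Band 3: 4200 * 0.97 = 4074
Band 4: 8000 * 0.963 = 7704
Band 5: 12800 * 0.96 = 12288
Band 6: 3100 * 0.976 = 3026
Band 7: 2700 * 0.942 + 10400 * 0.531 = 2543 + 5522 = 8065
Net migration: Band 1 + 400 → 5390; Band 2 + 150 → 4011; Band 3 + 70 → 4144; Band 4 − 330 → 7374; Band 5 + 380 → 12668; Band 6 + 140 → 3166; Band 7 + 170 → 8235
Giving 5390 / 4011 / 4144 / 7374 / 12668 / 3166 / 8235.
— Period 2 —
Births: 4011 * 0.249 = 999, 4144 * 0.493 = 2043 — total 3042
Band 2: 5390 * 0.99 = 5336
Band 3: 4011 * 0.97 = 3891
Band 4: 4144 * 0.963 = 3991
Band 5: 7374 * 0.96 = 7079
Band 6: 12668 * 0.976 = 12364
Band 7: 3166 * 0.942 + 8235 * 0.531 = 2982 + 4373 = 7355
Net migration: Band 1 + 400 → 3442; Band 2 + 150 → 5486; Band 3 + 70 → 3961; Band 4 − 330 → 3661; Band 5 + 380 → 7459; Band 6 + 140 → 12504; Band 7 + 170 → 7525
Giving 3442 / 5486 / 3961 / 3661 / 7459 / 12504 / 7525.
— Period 3 —
Births: 5486 * 0.249 = 1366, 3961 * 0.493 = 1953 — total 3319
Band 2: 3442 * 0.99 = 3408
Band 3: 5486 * 0.97 = 5321
Band 4: 3961 * 0.963 = 3814
Band 5: 3661 * 0.96 = 3515
Band 6: 7459 * 0.976 = 7280
Band 7: 12504 * 0.942 + 7525 * 0.531 = 11779 + 3996 = 15775
Net migration: Band 1 + 400 → 3719; Band 2 + 150 → 3558; Band 3 + 70 → 5391; Band 4 − 330 → 3484; Band 5 + 380 → 3895; Band 6 + 140 → 7420; Band 7 + 170 → 15945
Giving 3719 / 3558 / 5391 / 3484 / 3895 / 7420 / 15945.
Total: 45100 → 43412; change = -1688; percentage change = -3.7%

-3.7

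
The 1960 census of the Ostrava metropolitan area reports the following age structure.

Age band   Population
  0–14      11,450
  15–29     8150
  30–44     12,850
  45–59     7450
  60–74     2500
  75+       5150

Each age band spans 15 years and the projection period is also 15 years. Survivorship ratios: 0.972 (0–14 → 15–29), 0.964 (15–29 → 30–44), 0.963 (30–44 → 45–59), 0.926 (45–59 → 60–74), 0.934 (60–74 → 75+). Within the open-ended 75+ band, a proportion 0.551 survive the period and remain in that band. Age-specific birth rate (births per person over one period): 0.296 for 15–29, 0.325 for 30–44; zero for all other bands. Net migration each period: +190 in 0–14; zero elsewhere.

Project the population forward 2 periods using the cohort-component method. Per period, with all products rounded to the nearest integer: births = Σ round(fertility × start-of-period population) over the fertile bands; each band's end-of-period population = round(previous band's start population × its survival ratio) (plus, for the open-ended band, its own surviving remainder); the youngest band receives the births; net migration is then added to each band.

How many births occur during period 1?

Call the bands 1 to 6, youngest first.
After projecting period 1:
Births: 8150 * 0.296 = 2412, 12850 * 0.325 = 4176 ⇒ total 6588
Band 2: 11450 * 0.972 = 11129
Band 3: 8150 * 0.964 = 7857
Band 4: 12850 * 0.963 = 12375
Band 5: 7450 * 0.926 = 6899
Band 6: 2500 * 0.934 + 5150 * 0.551 = 2335 + 2838 = 5173
Net migration: Band 1 + 190 → 6778
Giving 6778 / 11129 / 7857 / 12375 / 6899 / 5173.

6588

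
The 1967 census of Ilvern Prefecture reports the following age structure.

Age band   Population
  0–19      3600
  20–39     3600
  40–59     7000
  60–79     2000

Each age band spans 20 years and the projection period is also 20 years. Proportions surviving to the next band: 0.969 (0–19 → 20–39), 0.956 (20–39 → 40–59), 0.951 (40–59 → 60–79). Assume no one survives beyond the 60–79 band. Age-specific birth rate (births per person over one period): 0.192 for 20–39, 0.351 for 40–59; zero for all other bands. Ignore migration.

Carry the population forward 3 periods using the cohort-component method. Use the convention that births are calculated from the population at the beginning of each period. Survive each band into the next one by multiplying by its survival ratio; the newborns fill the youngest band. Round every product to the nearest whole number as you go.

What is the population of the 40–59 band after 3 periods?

2916

[period 1]
Births: 3600 × 0.192 = 691 ; 7000 × 0.351 = 2457 ⇒ total 3148
20–39: 3600 × 0.969 = 3488
40–59: 3600 × 0.956 = 3442
60–79: 7000 × 0.951 = 6657
→ [3148, 3488, 3442, 6657]
[period 2]
Births: 3488 × 0.192 = 670 ; 3442 × 0.351 = 1208 ⇒ total 1878
20–39: 3148 × 0.969 = 3050
40–59: 3488 × 0.956 = 3335
60–79: 3442 × 0.951 = 3273
→ [1878, 3050, 3335, 3273]
[period 3]
Births: 3050 × 0.192 = 586 ; 3335 × 0.351 = 1171 ⇒ total 1757
20–39: 1878 × 0.969 = 1820
40–59: 3050 × 0.956 = 2916
60–79: 3335 × 0.951 = 3172
→ [1757, 1820, 2916, 3172]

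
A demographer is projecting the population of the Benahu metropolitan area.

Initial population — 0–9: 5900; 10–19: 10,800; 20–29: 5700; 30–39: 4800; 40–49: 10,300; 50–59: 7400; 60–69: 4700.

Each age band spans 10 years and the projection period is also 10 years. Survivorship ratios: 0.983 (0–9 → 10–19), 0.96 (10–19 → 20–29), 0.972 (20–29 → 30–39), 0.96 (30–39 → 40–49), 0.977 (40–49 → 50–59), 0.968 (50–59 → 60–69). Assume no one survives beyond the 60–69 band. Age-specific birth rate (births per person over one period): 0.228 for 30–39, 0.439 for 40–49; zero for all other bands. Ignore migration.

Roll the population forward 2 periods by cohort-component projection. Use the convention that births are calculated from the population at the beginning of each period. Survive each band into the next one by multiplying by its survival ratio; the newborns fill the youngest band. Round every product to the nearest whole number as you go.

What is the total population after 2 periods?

Numbering the bands 1..7 from youngest to oldest:
— Period 1 —
Births: 4800 * 0.228 = 1094, 10300 * 0.439 = 4522 → total 5616
Band 2: 5900 * 0.983 = 5800
Band 3: 10800 * 0.96 = 10368
Band 4: 5700 * 0.972 = 5540
Band 5: 4800 * 0.96 = 4608
Band 6: 10300 * 0.977 = 10063
Band 7: 7400 * 0.968 = 7163
→ [5616, 5800, 10368, 5540, 4608, 10063, 7163]
— Period 2 —
Births: 5540 * 0.228 = 1263, 4608 * 0.439 = 2023 → total 3286
Band 2: 5616 * 0.983 = 5521
Band 3: 5800 * 0.96 = 5568
Band 4: 10368 * 0.972 = 10078
Band 5: 5540 * 0.96 = 5318
Band 6: 4608 * 0.977 = 4502
Band 7: 10063 * 0.968 = 9741
→ [3286, 5521, 5568, 10078, 5318, 4502, 9741]
Total after period 2: 3286 + 5521 + 5568 + 10078 + 5318 + 4502 + 9741 = 44014

44014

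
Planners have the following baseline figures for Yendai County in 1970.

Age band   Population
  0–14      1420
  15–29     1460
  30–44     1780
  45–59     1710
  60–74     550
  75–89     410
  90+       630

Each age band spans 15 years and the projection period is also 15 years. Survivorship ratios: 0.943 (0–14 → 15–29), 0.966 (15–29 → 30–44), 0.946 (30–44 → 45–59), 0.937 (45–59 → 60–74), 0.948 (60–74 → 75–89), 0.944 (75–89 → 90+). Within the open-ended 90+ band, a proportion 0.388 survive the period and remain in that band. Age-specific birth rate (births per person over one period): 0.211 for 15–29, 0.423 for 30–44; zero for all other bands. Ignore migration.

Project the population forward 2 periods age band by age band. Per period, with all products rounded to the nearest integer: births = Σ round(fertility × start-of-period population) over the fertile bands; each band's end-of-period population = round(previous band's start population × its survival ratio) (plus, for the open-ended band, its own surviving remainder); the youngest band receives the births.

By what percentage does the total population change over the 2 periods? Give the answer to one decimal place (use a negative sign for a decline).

Numbering the bands 1..7 from youngest to oldest:
Period 1.
Births: 1460 * 0.211 = 308 ; 1780 * 0.423 = 753 → total 1061
Band 2: 1420 * 0.943 = 1339
Band 3: 1460 * 0.966 = 1410
Band 4: 1780 * 0.946 = 1684
Band 5: 1710 * 0.937 = 1602
Band 6: 550 * 0.948 = 521
Band 7: 410 * 0.944 + 630 * 0.388 = 387 + 244 = 631
→ [1061, 1339, 1410, 1684, 1602, 521, 631]
Period 2.
Births: 1339 * 0.211 = 283 ; 1410 * 0.423 = 596 → total 879
Band 2: 1061 * 0.943 = 1001
Band 3: 1339 * 0.966 = 1293
Band 4: 1410 * 0.946 = 1334
Band 5: 1684 * 0.937 = 1578
Band 6: 1602 * 0.948 = 1519
Band 7: 521 * 0.944 + 631 * 0.388 = 492 + 245 = 737
→ [879, 1001, 1293, 1334, 1578, 1519, 737]
Total: 7960 → 8341; change = 381; percentage change = 4.8%

4.8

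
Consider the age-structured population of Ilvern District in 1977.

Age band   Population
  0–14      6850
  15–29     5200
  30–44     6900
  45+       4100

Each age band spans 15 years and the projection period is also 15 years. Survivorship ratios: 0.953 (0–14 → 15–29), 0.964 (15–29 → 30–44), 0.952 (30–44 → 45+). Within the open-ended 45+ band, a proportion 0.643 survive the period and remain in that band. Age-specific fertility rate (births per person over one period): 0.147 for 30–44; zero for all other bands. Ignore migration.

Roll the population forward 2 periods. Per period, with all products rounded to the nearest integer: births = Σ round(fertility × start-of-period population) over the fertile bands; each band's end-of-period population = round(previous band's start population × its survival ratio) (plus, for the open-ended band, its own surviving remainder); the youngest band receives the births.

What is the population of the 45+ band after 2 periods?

10691

[period 1]
Births: 6900 * 0.147 = 1014
15–29: 6850 * 0.953 = 6528
30–44: 5200 * 0.964 = 5013
45+: 6900 * 0.952 + 4100 * 0.643 = 6569 + 2636 = 9205
Population now: 0–14=1014, 15–29=6528, 30–44=5013, 45+=9205
[period 2]
Births: 5013 * 0.147 = 737
15–29: 1014 * 0.953 = 966
30–44: 6528 * 0.964 = 6293
45+: 5013 * 0.952 + 9205 * 0.643 = 4772 + 5919 = 10691
Population now: 0–14=737, 15–29=966, 30–44=6293, 45+=10691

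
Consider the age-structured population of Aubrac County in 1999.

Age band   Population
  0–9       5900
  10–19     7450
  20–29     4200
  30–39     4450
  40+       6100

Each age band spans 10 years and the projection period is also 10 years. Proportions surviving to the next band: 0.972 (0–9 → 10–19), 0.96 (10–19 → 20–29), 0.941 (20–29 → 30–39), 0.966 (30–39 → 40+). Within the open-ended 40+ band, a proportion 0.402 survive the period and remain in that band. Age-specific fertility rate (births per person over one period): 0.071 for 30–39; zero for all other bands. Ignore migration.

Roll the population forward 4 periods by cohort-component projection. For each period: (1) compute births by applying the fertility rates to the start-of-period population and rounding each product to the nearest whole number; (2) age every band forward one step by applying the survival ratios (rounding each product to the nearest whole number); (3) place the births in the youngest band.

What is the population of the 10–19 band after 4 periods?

465

— Period 1 —
Births: 4450 × 0.071 = 316
10–19: 5900 × 0.972 = 5735
20–29: 7450 × 0.96 = 7152
30–39: 4200 × 0.941 = 3952
40+: 4450 × 0.966 + 6100 × 0.402 = 4299 + 2452 = 6751
Giving 316 / 5735 / 7152 / 3952 / 6751.
— Period 2 —
Births: 3952 × 0.071 = 281
10–19: 316 × 0.972 = 307
20–29: 5735 × 0.96 = 5506
30–39: 7152 × 0.941 = 6730
40+: 3952 × 0.966 + 6751 × 0.402 = 3818 + 2714 = 6532
Giving 281 / 307 / 5506 / 6730 / 6532.
— Period 3 —
Births: 6730 × 0.071 = 478
10–19: 281 × 0.972 = 273
20–29: 307 × 0.96 = 295
30–39: 5506 × 0.941 = 5181
40+: 6730 × 0.966 + 6532 × 0.402 = 6501 + 2626 = 9127
Giving 478 / 273 / 295 / 5181 / 9127.
— Period 4 —
Births: 5181 × 0.071 = 368
10–19: 478 × 0.972 = 465
20–29: 273 × 0.96 = 262
30–39: 295 × 0.941 = 278
40+: 5181 × 0.966 + 9127 × 0.402 = 5005 + 3669 = 8674
Giving 368 / 465 / 262 / 278 / 8674.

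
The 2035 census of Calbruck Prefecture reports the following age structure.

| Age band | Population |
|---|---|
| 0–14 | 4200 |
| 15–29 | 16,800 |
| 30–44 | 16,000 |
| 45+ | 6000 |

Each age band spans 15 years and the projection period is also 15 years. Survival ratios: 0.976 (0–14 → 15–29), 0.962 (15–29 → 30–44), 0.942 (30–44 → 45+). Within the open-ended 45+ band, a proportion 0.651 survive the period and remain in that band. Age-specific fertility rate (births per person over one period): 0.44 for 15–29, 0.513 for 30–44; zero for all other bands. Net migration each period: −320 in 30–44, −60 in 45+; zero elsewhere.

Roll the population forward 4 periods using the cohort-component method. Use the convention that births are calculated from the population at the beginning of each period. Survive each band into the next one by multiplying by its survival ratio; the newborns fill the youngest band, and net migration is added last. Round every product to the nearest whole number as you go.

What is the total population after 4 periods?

56111

Call the groups 1 to 4, youngest first.
Period 1.
Births: 16800 × 0.44 = 7392  |  16000 × 0.513 = 8208 → 15600
Group 2: 4200 × 0.976 = 4099
Group 3: 16800 × 0.962 = 16162
Group 4: 16000 × 0.942 + 6000 × 0.651 = 15072 + 3906 = 18978
Net migration: Group 3 − 320 → 15842; Group 4 − 60 → 18918
→ [15600, 4099, 15842, 18918]
Period 2.
Births: 4099 × 0.44 = 1804  |  15842 × 0.513 = 8127 → 9931
Group 2: 15600 × 0.976 = 15226
Group 3: 4099 × 0.962 = 3943
Group 4: 15842 × 0.942 + 18918 × 0.651 = 14923 + 12316 = 27239
Net migration: Group 3 − 320 → 3623; Group 4 − 60 → 27179
→ [9931, 15226, 3623, 27179]
Period 3.
Births: 15226 × 0.44 = 6699  |  3623 × 0.513 = 1859 → 8558
Group 2: 9931 × 0.976 = 9693
Group 3: 15226 × 0.962 = 14647
Group 4: 3623 × 0.942 + 27179 × 0.651 = 3413 + 17694 = 21107
Net migration: Group 3 − 320 → 14327; Group 4 − 60 → 21047
→ [8558, 9693, 14327, 21047]
Period 4.
Births: 9693 × 0.44 = 4265  |  14327 × 0.513 = 7350 → 11615
Group 2: 8558 × 0.976 = 8353
Group 3: 9693 × 0.962 = 9325
Group 4: 14327 × 0.942 + 21047 × 0.651 = 13496 + 13702 = 27198
Net migration: Group 3 − 320 → 9005; Group 4 − 60 → 27138
→ [11615, 8353, 9005, 27138]
Total after period 4: 11615 + 8353 + 9005 + 27138 = 56111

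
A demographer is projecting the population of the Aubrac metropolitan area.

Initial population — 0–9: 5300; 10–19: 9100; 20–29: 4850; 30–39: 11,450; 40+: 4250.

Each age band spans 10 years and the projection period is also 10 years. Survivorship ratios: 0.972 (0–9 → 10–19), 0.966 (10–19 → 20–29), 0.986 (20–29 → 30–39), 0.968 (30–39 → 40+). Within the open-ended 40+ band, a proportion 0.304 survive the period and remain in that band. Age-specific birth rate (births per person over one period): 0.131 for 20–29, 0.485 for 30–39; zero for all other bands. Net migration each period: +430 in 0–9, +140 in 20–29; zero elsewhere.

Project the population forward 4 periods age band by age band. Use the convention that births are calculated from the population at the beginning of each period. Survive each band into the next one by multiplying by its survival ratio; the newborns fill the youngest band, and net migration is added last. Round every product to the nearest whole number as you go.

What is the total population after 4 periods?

(Bands numbered youngest = 1 to oldest = 5.)
— Period 1 —
Births: 4850 × 0.131 = 635  |  11450 × 0.485 = 5553 — total 6188
Band 2: 5300 × 0.972 = 5152
Band 3: 9100 × 0.966 = 8791
Band 4: 4850 × 0.986 = 4782
Band 5: 11450 × 0.968 + 4250 × 0.304 = 11084 + 1292 = 12376
Net migration: Band 1 + 430 → 6618; Band 3 + 140 → 8931
End of period: [6618, 5152, 8931, 4782, 12376]
— Period 2 —
Births: 8931 × 0.131 = 1170  |  4782 × 0.485 = 2319 — total 3489
Band 2: 6618 × 0.972 = 6433
Band 3: 5152 × 0.966 = 4977
Band 4: 8931 × 0.986 = 8806
Band 5: 4782 × 0.968 + 12376 × 0.304 = 4629 + 3762 = 8391
Net migration: Band 1 + 430 → 3919; Band 3 + 140 → 5117
End of period: [3919, 6433, 5117, 8806, 8391]
— Period 3 —
Births: 5117 × 0.131 = 670  |  8806 × 0.485 = 4271 — total 4941
Band 2: 3919 × 0.972 = 3809
Band 3: 6433 × 0.966 = 6214
Band 4: 5117 × 0.986 = 5045
Band 5: 8806 × 0.968 + 8391 × 0.304 = 8524 + 2551 = 11075
Net migration: Band 1 + 430 → 5371; Band 3 + 140 → 6354
End of period: [5371, 3809, 6354, 5045, 11075]
— Period 4 —
Births: 6354 × 0.131 = 832  |  5045 × 0.485 = 2447 — total 3279
Band 2: 5371 × 0.972 = 5221
Band 3: 3809 × 0.966 = 3679
Band 4: 6354 × 0.986 = 6265
Band 5: 5045 × 0.968 + 11075 × 0.304 = 4884 + 3367 = 8251
Net migration: Band 1 + 430 → 3709; Band 3 + 140 → 3819
End of period: [3709, 5221, 3819, 6265, 8251]
Total after period 4: 3709 + 5221 + 3819 + 6265 + 8251 = 27265

27265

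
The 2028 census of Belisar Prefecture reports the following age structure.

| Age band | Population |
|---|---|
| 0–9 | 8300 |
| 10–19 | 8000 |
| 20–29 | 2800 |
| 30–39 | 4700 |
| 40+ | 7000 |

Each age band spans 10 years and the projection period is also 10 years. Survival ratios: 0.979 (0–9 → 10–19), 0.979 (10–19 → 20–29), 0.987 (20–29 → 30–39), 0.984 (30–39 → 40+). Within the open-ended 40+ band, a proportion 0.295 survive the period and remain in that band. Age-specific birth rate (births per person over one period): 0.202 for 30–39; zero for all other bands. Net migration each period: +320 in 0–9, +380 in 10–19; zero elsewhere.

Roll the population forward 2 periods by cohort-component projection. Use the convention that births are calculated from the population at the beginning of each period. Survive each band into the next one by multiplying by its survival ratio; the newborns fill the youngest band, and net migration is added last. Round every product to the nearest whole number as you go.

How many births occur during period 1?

Let group 1 be 0–9 through group 5 = 40+.
— Period 1 —
Births: 4700 × 0.202 = 949
Group 2: 8300 × 0.979 = 8126
Group 3: 8000 × 0.979 = 7832
Group 4: 2800 × 0.987 = 2764
Group 5: 4700 × 0.984 + 7000 × 0.295 = 4625 + 2065 = 6690
Net migration: Group 1 + 320 → 1269; Group 2 + 380 → 8506
→ [1269, 8506, 7832, 2764, 6690]

949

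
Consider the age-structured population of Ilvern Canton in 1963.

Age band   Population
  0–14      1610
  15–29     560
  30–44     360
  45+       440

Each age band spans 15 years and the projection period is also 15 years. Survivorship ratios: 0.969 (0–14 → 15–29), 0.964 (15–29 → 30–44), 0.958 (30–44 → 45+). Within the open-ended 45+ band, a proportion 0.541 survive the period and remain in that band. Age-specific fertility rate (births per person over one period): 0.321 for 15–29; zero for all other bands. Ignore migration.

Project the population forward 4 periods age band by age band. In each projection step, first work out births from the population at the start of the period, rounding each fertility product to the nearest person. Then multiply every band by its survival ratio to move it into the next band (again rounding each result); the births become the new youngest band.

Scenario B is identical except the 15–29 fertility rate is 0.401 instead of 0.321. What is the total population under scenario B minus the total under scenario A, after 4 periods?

Numbering the bands 1..4 from youngest to oldest:
After projecting period 1:
Births: 560 × 0.321 = 180
Band 2: 1610 × 0.969 = 1560
Band 3: 560 × 0.964 = 540
Band 4: 360 × 0.958 + 440 × 0.541 = 345 + 238 = 583
Giving 180 / 1560 / 540 / 583.
After projecting period 2:
Births: 1560 × 0.321 = 501
Band 2: 180 × 0.969 = 174
Band 3: 1560 × 0.964 = 1504
Band 4: 540 × 0.958 + 583 × 0.541 = 517 + 315 = 832
Giving 501 / 174 / 1504 / 832.
After projecting period 3:
Births: 174 × 0.321 = 56
Band 2: 501 × 0.969 = 485
Band 3: 174 × 0.964 = 168
Band 4: 1504 × 0.958 + 832 × 0.541 = 1441 + 450 = 1891
Giving 56 / 485 / 168 / 1891.
After projecting period 4:
Births: 485 × 0.321 = 156
Band 2: 56 × 0.969 = 54
Band 3: 485 × 0.964 = 468
Band 4: 168 × 0.958 + 1891 × 0.541 = 161 + 1023 = 1184
Giving 156 / 54 / 468 / 1184.
Scenario A total after 4 periods: 1862
Scenario B projection —
After projecting period 1:
Births: 560 × 0.401 = 225
Band 2: 1610 × 0.969 = 1560
Band 3: 560 × 0.964 = 540
Band 4: 360 × 0.958 + 440 × 0.541 = 345 + 238 = 583
Giving 225 / 1560 / 540 / 583.
After projecting period 2:
Births: 1560 × 0.401 = 626
Band 2: 225 × 0.969 = 218
Band 3: 1560 × 0.964 = 1504
Band 4: 540 × 0.958 + 583 × 0.541 = 517 + 315 = 832
Giving 626 / 218 / 1504 / 832.
After projecting period 3:
Births: 218 × 0.401 = 87
Band 2: 626 × 0.969 = 607
Band 3: 218 × 0.964 = 210
Band 4: 1504 × 0.958 + 832 × 0.541 = 1441 + 450 = 1891
Giving 87 / 607 / 210 / 1891.
After projecting period 4:
Births: 607 × 0.401 = 243
Band 2: 87 × 0.969 = 84
Band 3: 607 × 0.964 = 585
Band 4: 210 × 0.958 + 1891 × 0.541 = 201 + 1023 = 1224
Giving 243 / 84 / 585 / 1224.
Scenario B total after 4 periods: 2136
Difference B − A = 2136 − 1862 = 274

274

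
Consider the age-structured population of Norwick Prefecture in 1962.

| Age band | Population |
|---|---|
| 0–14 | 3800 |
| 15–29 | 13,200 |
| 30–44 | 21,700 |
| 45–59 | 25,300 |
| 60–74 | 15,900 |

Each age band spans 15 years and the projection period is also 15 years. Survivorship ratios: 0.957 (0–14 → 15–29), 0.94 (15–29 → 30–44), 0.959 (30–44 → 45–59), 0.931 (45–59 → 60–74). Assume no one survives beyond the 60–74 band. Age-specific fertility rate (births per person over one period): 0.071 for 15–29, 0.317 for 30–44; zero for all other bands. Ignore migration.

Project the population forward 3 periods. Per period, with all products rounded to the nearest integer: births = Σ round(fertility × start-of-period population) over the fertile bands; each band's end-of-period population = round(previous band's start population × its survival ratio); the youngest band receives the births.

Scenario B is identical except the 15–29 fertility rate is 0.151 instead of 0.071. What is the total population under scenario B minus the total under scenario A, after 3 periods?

Period 1.
Births: 13200 * 0.071 = 937  |  21700 * 0.317 = 6879 → 7816
15–29: 3800 * 0.957 = 3637
30–44: 13200 * 0.94 = 12408
45–59: 21700 * 0.959 = 20810
60–74: 25300 * 0.931 = 23554
End of period: [7816, 3637, 12408, 20810, 23554]
Period 2.
Births: 3637 * 0.071 = 258  |  12408 * 0.317 = 3933 → 4191
15–29: 7816 * 0.957 = 7480
30–44: 3637 * 0.94 = 3419
45–59: 12408 * 0.959 = 11899
60–74: 20810 * 0.931 = 19374
End of period: [4191, 7480, 3419, 11899, 19374]
Period 3.
Births: 7480 * 0.071 = 531  |  3419 * 0.317 = 1084 → 1615
15–29: 4191 * 0.957 = 4011
30–44: 7480 * 0.94 = 7031
45–59: 3419 * 0.959 = 3279
60–74: 11899 * 0.931 = 11078
End of period: [1615, 4011, 7031, 3279, 11078]
Scenario A total after 3 periods: 27014
Scenario B projection —
Period 1.
Births: 13200 * 0.151 = 1993  |  21700 * 0.317 = 6879 → 8872
15–29: 3800 * 0.957 = 3637
30–44: 13200 * 0.94 = 12408
45–59: 21700 * 0.959 = 20810
60–74: 25300 * 0.931 = 23554
End of period: [8872, 3637, 12408, 20810, 23554]
Period 2.
Births: 3637 * 0.151 = 549  |  12408 * 0.317 = 3933 → 4482
15–29: 8872 * 0.957 = 8491
30–44: 3637 * 0.94 = 3419
45–59: 12408 * 0.959 = 11899
60–74: 20810 * 0.931 = 19374
End of period: [4482, 8491, 3419, 11899, 19374]
Period 3.
Births: 8491 * 0.151 = 1282  |  3419 * 0.317 = 1084 → 2366
15–29: 4482 * 0.957 = 4289
30–44: 8491 * 0.94 = 7982
45–59: 3419 * 0.959 = 3279
60–74: 11899 * 0.931 = 11078
End of period: [2366, 4289, 7982, 3279, 11078]
Scenario B total after 3 periods: 28994
Difference B − A = 28994 − 27014 = 1980

1980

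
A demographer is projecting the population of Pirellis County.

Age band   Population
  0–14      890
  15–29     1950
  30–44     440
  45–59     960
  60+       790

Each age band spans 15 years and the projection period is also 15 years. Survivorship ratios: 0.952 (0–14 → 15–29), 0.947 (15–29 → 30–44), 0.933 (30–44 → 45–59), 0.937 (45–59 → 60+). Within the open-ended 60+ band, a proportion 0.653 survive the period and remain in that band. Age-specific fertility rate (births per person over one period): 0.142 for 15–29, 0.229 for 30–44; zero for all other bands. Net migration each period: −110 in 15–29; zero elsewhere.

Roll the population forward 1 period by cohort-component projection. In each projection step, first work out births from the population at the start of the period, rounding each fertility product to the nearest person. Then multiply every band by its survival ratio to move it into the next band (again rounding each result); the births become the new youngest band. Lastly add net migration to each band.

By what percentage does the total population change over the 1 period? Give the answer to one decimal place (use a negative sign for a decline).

[period 1]
Births: 1950 × 0.142 = 277  |  440 × 0.229 = 101 → total 378
15–29: 890 × 0.952 = 847
30–44: 1950 × 0.947 = 1847
45–59: 440 × 0.933 = 411
60+: 960 × 0.937 + 790 × 0.653 = 900 + 516 = 1416
Net migration: 15–29 − 110 → 737
→ [378, 737, 1847, 411, 1416]
Total: 5030 → 4789; change = -241; percentage change = -4.8%

-4.8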